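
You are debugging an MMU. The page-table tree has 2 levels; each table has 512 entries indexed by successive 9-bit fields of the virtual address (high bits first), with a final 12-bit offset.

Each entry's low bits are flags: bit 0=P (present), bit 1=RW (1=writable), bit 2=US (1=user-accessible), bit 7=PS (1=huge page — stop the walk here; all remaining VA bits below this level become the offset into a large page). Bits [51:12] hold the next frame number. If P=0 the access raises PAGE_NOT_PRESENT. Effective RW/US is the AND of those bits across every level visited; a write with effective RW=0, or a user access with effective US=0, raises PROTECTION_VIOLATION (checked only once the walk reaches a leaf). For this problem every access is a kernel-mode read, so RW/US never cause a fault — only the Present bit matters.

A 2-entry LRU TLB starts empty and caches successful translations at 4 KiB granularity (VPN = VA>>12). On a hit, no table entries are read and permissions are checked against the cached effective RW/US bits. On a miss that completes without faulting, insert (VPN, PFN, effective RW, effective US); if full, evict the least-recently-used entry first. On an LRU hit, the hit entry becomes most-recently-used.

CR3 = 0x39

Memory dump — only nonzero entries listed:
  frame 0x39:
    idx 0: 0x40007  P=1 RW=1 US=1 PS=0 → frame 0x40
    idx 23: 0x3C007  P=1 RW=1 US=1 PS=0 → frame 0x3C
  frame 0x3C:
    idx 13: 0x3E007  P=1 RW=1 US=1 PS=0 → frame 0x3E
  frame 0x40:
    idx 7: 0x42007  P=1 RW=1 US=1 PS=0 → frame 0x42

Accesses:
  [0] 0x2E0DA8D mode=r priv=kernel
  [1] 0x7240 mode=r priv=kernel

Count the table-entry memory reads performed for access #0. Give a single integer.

Per-access translation:
#0 VA=0x2E0DA8D (r,kernel):
  lvl0: tbl 0x39, slot 23 ⇒ 0x3C007 (P1/RW1/US1/PS0)
  lvl1: tbl 0x3C, slot 13 ⇒ 0x3E007 (P1/RW1/US1/PS0)
  → PA=0x3EA8D  (2 entries read)
#1 VA=0x7240 (r,kernel):
  lvl0: tbl 0x39, slot 0 ⇒ 0x40007 (P1/RW1/US1/PS0)
  lvl1: tbl 0x40, slot 7 ⇒ 0x42007 (P1/RW1/US1/PS0)
  → PA=0x42240  (2 entries read)

Entries read for #0: 2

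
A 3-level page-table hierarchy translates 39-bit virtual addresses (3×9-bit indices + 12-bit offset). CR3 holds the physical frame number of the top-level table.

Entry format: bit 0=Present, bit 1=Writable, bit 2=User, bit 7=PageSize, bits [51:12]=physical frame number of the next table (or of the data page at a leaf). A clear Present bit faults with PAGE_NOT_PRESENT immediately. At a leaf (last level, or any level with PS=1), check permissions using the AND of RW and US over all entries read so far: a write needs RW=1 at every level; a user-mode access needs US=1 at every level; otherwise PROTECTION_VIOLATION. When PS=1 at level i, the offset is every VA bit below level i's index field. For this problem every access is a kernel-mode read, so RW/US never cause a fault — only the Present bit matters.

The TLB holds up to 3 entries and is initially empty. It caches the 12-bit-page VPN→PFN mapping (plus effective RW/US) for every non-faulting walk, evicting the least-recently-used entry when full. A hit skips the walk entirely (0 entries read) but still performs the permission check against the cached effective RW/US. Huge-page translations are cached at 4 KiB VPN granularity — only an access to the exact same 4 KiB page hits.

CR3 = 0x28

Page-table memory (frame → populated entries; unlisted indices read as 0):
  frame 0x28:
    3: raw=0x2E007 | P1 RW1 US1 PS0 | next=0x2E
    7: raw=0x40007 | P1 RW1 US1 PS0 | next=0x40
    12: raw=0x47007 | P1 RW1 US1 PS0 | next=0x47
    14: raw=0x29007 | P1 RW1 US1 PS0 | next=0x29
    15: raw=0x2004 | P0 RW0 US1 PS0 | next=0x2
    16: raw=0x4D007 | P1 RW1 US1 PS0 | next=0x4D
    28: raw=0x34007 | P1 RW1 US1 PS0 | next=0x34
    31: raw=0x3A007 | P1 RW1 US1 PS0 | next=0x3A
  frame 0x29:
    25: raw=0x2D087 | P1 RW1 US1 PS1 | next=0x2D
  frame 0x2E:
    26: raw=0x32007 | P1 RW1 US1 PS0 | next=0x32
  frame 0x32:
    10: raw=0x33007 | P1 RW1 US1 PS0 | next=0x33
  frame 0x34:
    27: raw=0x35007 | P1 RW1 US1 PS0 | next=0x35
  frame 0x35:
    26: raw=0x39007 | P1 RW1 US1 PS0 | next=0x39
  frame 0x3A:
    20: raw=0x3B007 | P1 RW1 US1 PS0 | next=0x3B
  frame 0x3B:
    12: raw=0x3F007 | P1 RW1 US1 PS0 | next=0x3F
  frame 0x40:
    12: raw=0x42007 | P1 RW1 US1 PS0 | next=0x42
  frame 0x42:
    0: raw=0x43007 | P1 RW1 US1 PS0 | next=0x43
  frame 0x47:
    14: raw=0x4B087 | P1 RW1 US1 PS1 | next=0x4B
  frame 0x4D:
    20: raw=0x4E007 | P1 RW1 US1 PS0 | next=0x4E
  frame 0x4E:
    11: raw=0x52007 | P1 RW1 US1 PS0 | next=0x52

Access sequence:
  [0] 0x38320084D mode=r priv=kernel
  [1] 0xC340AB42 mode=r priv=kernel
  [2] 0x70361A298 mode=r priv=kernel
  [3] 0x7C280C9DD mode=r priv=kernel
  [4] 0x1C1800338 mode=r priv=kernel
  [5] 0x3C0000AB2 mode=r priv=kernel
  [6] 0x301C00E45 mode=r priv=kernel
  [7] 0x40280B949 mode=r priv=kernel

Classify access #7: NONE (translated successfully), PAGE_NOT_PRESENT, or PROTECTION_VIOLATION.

Per-access translation:
#0 VA=0x38320084D (r,kernel):
  L0: frame=0x28 idx=14 entry=0x29007 [P=1 RW=1 US=1 PS=0]
  L1: frame=0x29 idx=25 entry=0x2D087 [P=1 RW=1 US=1 PS=1]
  ⇒ phys 0x2D84D (huge @L1)  [2 reads]
#1 VA=0xC340AB42 (r,kernel):
  L0: frame=0x28 idx=3 entry=0x2E007 [P=1 RW=1 US=1 PS=0]
  L1: frame=0x2E idx=26 entry=0x32007 [P=1 RW=1 US=1 PS=0]
  L2: frame=0x32 idx=10 entry=0x33007 [P=1 RW=1 US=1 PS=0]
  ⇒ phys 0x33B42  [3 reads]
#2 VA=0x70361A298 (r,kernel):
  L0: frame=0x28 idx=28 entry=0x34007 [P=1 RW=1 US=1 PS=0]
  L1: frame=0x34 idx=27 entry=0x35007 [P=1 RW=1 US=1 PS=0]
  L2: frame=0x35 idx=26 entry=0x39007 [P=1 RW=1 US=1 PS=0]
  ⇒ phys 0x39298  [3 reads]
#3 VA=0x7C280C9DD (r,kernel):
  L0: frame=0x28 idx=31 entry=0x3A007 [P=1 RW=1 US=1 PS=0]
  L1: frame=0x3A idx=20 entry=0x3B007 [P=1 RW=1 US=1 PS=0]
  L2: frame=0x3B idx=12 entry=0x3F007 [P=1 RW=1 US=1 PS=0]
  ⇒ phys 0x3F9DD  [3 reads]
#4 VA=0x1C1800338 (r,kernel):
  L0: frame=0x28 idx=7 entry=0x40007 [P=1 RW=1 US=1 PS=0]
  L1: frame=0x40 idx=12 entry=0x42007 [P=1 RW=1 US=1 PS=0]
  L2: frame=0x42 idx=0 entry=0x43007 [P=1 RW=1 US=1 PS=0]
  ⇒ phys 0x43338  [3 reads]
#5 VA=0x3C0000AB2 (r,kernel):
  L0: frame=0x28 idx=15 entry=0x2004 [P=0 RW=0 US=1 PS=0]
  ✗ PAGE_NOT_PRESENT  [1 reads]
#6 VA=0x301C00E45 (r,kernel):
  L0: frame=0x28 idx=12 entry=0x47007 [P=1 RW=1 US=1 PS=0]
  L1: frame=0x47 idx=14 entry=0x4B087 [P=1 RW=1 US=1 PS=1]
  ⇒ phys 0x4BE45 (huge @L1)  [2 reads]
#7 VA=0x40280B949 (r,kernel):
  L0: frame=0x28 idx=16 entry=0x4D007 [P=1 RW=1 US=1 PS=0]
  L1: frame=0x4D idx=20 entry=0x4E007 [P=1 RW=1 US=1 PS=0]
  L2: frame=0x4E idx=11 entry=0x52007 [P=1 RW=1 US=1 PS=0]
  ⇒ phys 0x52949  [3 reads]

Access #7 fault: NONE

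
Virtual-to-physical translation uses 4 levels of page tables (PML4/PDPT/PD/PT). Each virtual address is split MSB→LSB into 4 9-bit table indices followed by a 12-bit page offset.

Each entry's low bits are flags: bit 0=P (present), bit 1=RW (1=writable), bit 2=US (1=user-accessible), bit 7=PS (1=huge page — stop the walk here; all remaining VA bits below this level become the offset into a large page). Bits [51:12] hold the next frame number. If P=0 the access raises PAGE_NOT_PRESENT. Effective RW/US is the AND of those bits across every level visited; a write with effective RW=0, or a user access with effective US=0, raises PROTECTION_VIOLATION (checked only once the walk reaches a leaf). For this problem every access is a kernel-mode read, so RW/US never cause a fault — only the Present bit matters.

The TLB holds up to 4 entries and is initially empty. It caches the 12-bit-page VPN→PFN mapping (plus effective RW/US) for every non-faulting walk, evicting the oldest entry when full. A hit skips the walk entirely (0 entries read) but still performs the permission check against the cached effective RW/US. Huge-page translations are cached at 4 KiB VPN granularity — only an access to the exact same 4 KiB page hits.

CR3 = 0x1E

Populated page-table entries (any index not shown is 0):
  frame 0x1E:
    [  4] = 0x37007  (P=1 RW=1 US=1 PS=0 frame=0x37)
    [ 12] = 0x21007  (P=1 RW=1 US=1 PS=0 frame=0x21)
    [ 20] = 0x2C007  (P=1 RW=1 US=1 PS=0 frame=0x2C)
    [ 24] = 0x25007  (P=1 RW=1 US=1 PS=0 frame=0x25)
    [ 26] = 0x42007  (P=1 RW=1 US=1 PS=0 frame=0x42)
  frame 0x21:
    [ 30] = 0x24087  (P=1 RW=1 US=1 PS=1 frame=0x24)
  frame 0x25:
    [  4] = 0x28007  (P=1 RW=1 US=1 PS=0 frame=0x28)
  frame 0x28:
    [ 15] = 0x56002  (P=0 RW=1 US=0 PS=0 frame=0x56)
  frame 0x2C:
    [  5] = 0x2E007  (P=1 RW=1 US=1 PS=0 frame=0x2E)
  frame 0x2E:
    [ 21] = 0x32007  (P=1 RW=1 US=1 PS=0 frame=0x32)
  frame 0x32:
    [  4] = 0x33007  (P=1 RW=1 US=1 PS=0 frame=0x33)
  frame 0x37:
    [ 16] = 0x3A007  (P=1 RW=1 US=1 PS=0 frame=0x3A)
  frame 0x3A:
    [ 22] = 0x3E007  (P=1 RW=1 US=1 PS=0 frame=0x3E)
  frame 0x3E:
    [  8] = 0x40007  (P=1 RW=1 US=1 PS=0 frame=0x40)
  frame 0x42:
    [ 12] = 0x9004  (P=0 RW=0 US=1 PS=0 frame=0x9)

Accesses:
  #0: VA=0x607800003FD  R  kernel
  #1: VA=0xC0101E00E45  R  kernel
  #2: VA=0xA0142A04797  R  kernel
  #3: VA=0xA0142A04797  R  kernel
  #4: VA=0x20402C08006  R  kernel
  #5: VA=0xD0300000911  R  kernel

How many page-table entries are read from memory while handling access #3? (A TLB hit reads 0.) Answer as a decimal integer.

Trace:
#0 VA=0x607800003FD (r,kernel):
  L0: frame=0x1E idx=12 entry=0x21007 [P=1 RW=1 US=1 PS=0]
  L1: frame=0x21 idx=30 entry=0x24087 [P=1 RW=1 US=1 PS=1]
  ⇒ phys 0x243FD (huge @L1)  [2 reads]
#1 VA=0xC0101E00E45 (r,kernel):
  L0: frame=0x1E idx=24 entry=0x25007 [P=1 RW=1 US=1 PS=0]
  L1: frame=0x25 idx=4 entry=0x28007 [P=1 RW=1 US=1 PS=0]
  L2: frame=0x28 idx=15 entry=0x56002 [P=0 RW=1 US=0 PS=0]
  ✗ PAGE_NOT_PRESENT  [3 reads]
#2 VA=0xA0142A04797 (r,kernel):
  L0: frame=0x1E idx=20 entry=0x2C007 [P=1 RW=1 US=1 PS=0]
  L1: frame=0x2C idx=5 entry=0x2E007 [P=1 RW=1 US=1 PS=0]
  L2: frame=0x2E idx=21 entry=0x32007 [P=1 RW=1 US=1 PS=0]
  L3: frame=0x32 idx=4 entry=0x33007 [P=1 RW=1 US=1 PS=0]
  ⇒ phys 0x33797  [4 reads]
#3 VA=0xA0142A04797 (r,kernel):
  TLB hit vpn=0xA0142A04 → PA=0x33797
#4 VA=0x20402C08006 (r,kernel):
  L0: frame=0x1E idx=4 entry=0x37007 [P=1 RW=1 US=1 PS=0]
  L1: frame=0x37 idx=16 entry=0x3A007 [P=1 RW=1 US=1 PS=0]
  L2: frame=0x3A idx=22 entry=0x3E007 [P=1 RW=1 US=1 PS=0]
  L3: frame=0x3E idx=8 entry=0x40007 [P=1 RW=1 US=1 PS=0]
  ⇒ phys 0x40006  [4 reads]
#5 VA=0xD0300000911 (r,kernel):
  L0: frame=0x1E idx=26 entry=0x42007 [P=1 RW=1 US=1 PS=0]
  L1: frame=0x42 idx=12 entry=0x9004 [P=0 RW=0 US=1 PS=0]
  ✗ PAGE_NOT_PRESENT  [2 reads]

Entries read for #3: 0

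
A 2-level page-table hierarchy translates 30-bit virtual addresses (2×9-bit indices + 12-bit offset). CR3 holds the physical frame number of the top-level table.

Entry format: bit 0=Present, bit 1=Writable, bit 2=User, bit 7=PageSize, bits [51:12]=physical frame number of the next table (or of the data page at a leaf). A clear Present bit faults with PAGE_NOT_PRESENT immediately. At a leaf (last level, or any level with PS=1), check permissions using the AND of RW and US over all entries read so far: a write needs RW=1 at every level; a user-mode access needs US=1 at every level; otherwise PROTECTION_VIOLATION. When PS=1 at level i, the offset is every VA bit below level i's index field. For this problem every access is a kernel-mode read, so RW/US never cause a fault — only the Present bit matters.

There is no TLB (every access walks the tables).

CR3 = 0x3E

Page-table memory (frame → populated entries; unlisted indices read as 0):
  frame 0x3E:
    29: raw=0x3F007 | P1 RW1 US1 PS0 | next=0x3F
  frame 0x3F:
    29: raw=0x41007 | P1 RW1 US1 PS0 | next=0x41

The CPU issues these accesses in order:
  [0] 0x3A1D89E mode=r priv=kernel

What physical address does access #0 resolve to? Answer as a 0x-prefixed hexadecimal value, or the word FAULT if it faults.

Trace:
#0 VA=0x3A1D89E (r,kernel):
  lvl0: tbl 0x3E, slot 29 ⇒ 0x3F007 (P1/RW1/US1/PS0)
  lvl1: tbl 0x3F, slot 29 ⇒ 0x41007 (P1/RW1/US1/PS0)
  ⇒ phys 0x4189E  [2 reads]

Access #0 PA: 0x4189E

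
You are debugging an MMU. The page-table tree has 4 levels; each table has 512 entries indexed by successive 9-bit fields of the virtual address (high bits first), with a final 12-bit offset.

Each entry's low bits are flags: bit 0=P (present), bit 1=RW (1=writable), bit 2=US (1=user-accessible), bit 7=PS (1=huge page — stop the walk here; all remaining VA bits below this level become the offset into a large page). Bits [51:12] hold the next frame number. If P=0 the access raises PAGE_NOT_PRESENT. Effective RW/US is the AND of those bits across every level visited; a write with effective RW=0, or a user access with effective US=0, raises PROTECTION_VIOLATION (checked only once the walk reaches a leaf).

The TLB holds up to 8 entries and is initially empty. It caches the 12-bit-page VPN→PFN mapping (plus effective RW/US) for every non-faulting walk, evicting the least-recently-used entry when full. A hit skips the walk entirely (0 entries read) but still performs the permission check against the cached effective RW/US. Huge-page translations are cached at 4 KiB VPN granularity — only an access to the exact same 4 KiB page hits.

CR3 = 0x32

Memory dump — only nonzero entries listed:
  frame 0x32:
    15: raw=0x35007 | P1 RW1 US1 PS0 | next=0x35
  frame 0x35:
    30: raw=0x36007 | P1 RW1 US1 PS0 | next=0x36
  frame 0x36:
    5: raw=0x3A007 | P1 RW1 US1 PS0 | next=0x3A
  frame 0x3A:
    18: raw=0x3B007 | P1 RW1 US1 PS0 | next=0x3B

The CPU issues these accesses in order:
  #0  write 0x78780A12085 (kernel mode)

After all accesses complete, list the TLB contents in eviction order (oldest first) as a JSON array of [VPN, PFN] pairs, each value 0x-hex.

Trace:
#0 VA=0x78780A12085 (w,kernel):
  L0 @0x32[15] → 0x35007  P=1,RW=1,US=1,PS=0
  L1 @0x35[30] → 0x36007  P=1,RW=1,US=1,PS=0
  L2 @0x36[5] → 0x3A007  P=1,RW=1,US=1,PS=0
  L3 @0x3A[18] → 0x3B007  P=1,RW=1,US=1,PS=0
  ✓ 0x3B085  — 4 lookups

TLB: [["0x78780A12", "0x3B"]]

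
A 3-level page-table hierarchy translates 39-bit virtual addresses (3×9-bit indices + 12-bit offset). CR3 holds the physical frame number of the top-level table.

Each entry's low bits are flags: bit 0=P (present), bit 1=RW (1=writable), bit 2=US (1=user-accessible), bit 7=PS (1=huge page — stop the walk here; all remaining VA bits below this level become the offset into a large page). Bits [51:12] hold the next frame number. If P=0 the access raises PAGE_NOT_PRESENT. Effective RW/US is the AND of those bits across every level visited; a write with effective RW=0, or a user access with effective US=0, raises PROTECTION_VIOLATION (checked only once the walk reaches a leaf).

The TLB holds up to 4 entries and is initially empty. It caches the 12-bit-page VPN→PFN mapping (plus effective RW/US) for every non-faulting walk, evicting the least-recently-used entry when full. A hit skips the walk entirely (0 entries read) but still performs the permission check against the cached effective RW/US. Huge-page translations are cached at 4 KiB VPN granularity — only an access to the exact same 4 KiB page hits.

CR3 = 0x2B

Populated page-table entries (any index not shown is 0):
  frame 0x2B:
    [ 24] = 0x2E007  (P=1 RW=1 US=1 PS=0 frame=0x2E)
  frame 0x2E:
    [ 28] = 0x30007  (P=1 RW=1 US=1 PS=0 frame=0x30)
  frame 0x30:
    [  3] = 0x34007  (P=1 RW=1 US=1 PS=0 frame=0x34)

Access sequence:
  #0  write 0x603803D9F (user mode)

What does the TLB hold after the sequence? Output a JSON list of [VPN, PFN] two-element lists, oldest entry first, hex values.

Walk each access:
#0 VA=0x603803D9F (w,user):
  [0] read 0x2B idx=24: raw=0x2E007 flags P=1 W=1 U=1 S=0
  [1] read 0x2E idx=28: raw=0x30007 flags P=1 W=1 U=1 S=0
  [2] read 0x30 idx=3: raw=0x34007 flags P=1 W=1 U=1 S=0
  ✓ 0x34D9F  — 3 lookups

TLB: [["0x603803", "0x34"]]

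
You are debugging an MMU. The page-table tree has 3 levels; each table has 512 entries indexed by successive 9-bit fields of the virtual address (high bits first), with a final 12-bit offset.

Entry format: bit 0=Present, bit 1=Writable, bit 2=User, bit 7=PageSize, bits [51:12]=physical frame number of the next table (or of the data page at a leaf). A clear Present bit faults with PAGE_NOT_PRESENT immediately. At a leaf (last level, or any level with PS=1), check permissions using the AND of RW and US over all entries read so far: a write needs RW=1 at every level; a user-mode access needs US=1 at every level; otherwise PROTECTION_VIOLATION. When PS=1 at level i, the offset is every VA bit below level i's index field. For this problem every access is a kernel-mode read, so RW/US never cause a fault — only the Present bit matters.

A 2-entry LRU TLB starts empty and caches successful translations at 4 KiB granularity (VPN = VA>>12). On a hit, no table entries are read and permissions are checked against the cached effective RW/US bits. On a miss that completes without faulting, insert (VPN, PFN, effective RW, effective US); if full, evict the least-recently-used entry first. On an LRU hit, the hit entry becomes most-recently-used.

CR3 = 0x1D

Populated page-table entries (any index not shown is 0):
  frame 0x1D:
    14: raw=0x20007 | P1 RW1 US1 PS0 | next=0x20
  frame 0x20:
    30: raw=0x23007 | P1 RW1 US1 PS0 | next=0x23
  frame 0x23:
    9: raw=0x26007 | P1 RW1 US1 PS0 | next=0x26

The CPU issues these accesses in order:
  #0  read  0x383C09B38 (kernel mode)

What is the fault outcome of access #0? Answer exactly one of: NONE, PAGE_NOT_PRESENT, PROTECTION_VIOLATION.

Per-access translation:
#0 VA=0x383C09B38 (r,kernel):
  L0: frame=0x1D idx=14 entry=0x20007 [P=1 RW=1 US=1 PS=0]
  L1: frame=0x20 idx=30 entry=0x23007 [P=1 RW=1 US=1 PS=0]
  L2: frame=0x23 idx=9 entry=0x26007 [P=1 RW=1 US=1 PS=0]
  → PA=0x26B38  (3 entries read)

Access #0 fault: NONE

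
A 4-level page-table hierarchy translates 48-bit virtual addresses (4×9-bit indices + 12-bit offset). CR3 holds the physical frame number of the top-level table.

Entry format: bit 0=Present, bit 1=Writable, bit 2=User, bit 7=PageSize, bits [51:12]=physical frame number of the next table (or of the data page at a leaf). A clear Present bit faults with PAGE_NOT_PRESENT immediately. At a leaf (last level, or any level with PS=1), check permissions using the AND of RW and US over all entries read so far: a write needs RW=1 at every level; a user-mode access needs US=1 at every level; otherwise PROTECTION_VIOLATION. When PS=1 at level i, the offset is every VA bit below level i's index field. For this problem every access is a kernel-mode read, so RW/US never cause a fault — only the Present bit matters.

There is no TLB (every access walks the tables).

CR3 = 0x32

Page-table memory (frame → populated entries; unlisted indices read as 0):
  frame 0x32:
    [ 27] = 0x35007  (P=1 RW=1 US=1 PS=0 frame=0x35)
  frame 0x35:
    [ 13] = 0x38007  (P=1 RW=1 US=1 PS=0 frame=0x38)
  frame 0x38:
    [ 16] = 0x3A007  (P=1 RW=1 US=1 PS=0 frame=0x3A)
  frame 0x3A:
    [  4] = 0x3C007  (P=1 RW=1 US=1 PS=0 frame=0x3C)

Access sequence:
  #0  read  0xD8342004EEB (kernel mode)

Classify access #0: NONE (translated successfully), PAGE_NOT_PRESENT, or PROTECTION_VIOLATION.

Walk each access:
#0 VA=0xD8342004EEB (r,kernel):
  [0] read 0x32 idx=27: raw=0x35007 flags P=1 W=1 U=1 S=0
  [1] read 0x35 idx=13: raw=0x38007 flags P=1 W=1 U=1 S=0
  [2] read 0x38 idx=16: raw=0x3A007 flags P=1 W=1 U=1 S=0
  [3] read 0x3A idx=4: raw=0x3C007 flags P=1 W=1 U=1 S=0
  ⇒ phys 0x3CEEB  [4 reads]

Access #0 fault: NONE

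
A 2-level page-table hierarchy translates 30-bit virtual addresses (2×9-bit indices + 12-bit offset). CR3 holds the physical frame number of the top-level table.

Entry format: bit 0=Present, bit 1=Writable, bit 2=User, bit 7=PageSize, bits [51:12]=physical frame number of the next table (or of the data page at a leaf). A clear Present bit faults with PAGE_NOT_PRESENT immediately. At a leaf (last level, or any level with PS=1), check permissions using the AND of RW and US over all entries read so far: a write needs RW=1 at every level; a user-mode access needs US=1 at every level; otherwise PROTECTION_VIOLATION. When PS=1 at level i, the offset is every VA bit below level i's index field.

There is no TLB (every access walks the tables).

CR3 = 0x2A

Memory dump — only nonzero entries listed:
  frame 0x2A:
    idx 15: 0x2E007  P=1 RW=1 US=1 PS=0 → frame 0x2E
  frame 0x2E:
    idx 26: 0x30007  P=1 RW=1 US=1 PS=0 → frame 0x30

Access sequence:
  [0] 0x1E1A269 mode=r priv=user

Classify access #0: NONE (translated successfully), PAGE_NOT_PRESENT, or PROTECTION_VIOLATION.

Trace:
#0 VA=0x1E1A269 (r,user):
  lvl0: tbl 0x2A, slot 15 ⇒ 0x2E007 (P1/RW1/US1/PS0)
  lvl1: tbl 0x2E, slot 26 ⇒ 0x30007 (P1/RW1/US1/PS0)
  ⇒ phys 0x30269  [2 reads]

Access #0 fault: NONE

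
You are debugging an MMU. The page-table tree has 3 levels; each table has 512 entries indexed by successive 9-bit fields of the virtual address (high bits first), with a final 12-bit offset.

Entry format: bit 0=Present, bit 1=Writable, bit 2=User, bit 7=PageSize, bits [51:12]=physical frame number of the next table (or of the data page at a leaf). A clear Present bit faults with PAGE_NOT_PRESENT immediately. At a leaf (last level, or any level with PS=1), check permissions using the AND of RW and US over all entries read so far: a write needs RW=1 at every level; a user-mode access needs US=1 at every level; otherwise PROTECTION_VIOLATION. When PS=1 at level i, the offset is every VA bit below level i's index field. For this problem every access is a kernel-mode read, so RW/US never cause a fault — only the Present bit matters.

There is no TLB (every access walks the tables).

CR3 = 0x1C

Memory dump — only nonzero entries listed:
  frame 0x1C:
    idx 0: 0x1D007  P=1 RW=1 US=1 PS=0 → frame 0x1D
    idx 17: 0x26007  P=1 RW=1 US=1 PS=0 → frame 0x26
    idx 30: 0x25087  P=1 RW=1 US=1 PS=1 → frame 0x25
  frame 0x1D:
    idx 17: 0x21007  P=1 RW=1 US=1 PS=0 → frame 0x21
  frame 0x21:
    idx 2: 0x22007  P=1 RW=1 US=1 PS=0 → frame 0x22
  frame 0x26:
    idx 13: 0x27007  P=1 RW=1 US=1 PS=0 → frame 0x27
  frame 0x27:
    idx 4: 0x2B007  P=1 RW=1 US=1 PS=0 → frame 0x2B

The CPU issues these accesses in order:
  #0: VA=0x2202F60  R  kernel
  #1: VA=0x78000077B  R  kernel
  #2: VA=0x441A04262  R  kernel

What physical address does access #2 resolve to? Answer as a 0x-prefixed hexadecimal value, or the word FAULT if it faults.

Walk each access:
#0 VA=0x2202F60 (r,kernel):
  L0: frame=0x1C idx=0 entry=0x1D007 [P=1 RW=1 US=1 PS=0]
  L1: frame=0x1D idx=17 entry=0x21007 [P=1 RW=1 US=1 PS=0]
  L2: frame=0x21 idx=2 entry=0x22007 [P=1 RW=1 US=1 PS=0]
  ✓ 0x22F60  — 3 lookups
#1 VA=0x78000077B (r,kernel):
  L0: frame=0x1C idx=30 entry=0x25087 [P=1 RW=1 US=1 PS=1]
  ✓ 0x2577B (huge @L0)  — 1 lookups
#2 VA=0x441A04262 (r,kernel):
  L0: frame=0x1C idx=17 entry=0x26007 [P=1 RW=1 US=1 PS=0]
  L1: frame=0x26 idx=13 entry=0x27007 [P=1 RW=1 US=1 PS=0]
  L2: frame=0x27 idx=4 entry=0x2B007 [P=1 RW=1 US=1 PS=0]
  ✓ 0x2B262  — 3 lookups

Access #2 PA: 0x2B262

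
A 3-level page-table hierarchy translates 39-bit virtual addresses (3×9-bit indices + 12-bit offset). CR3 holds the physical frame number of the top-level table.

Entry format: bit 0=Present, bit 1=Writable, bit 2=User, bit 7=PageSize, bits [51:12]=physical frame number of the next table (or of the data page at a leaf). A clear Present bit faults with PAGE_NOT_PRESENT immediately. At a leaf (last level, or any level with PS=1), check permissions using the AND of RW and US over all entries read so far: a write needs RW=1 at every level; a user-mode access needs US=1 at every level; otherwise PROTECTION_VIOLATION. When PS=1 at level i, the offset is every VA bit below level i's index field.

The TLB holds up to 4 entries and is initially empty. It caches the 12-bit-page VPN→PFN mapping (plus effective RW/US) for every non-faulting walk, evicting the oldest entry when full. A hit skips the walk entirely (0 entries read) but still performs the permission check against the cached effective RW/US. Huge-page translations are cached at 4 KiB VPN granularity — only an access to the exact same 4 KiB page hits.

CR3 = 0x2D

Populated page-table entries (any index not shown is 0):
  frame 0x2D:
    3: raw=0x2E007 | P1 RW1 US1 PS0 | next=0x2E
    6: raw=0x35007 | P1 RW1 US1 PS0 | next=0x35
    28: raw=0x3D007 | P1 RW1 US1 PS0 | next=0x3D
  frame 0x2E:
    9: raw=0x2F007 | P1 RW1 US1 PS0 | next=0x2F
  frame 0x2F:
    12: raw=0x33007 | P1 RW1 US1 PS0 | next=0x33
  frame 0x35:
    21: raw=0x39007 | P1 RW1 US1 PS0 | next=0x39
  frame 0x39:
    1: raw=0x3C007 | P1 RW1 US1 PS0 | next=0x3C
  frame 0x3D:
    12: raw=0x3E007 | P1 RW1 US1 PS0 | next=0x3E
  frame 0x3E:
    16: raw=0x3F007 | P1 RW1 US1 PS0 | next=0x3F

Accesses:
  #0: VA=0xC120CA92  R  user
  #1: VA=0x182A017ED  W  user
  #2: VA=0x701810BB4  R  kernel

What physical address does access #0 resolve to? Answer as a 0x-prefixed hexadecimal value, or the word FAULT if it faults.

Walk each access:
#0 VA=0xC120CA92 (r,user):
  lvl0: tbl 0x2D, slot 3 ⇒ 0x2E007 (P1/RW1/US1/PS0)
  lvl1: tbl 0x2E, slot 9 ⇒ 0x2F007 (P1/RW1/US1/PS0)
  lvl2: tbl 0x2F, slot 12 ⇒ 0x33007 (P1/RW1/US1/PS0)
  → PA=0x33A92  (3 entries read)
#1 VA=0x182A017ED (w,user):
  lvl0: tbl 0x2D, slot 6 ⇒ 0x35007 (P1/RW1/US1/PS0)
  lvl1: tbl 0x35, slot 21 ⇒ 0x39007 (P1/RW1/US1/PS0)
  lvl2: tbl 0x39, slot 1 ⇒ 0x3C007 (P1/RW1/US1/PS0)
  → PA=0x3C7ED  (3 entries read)
#2 VA=0x701810BB4 (r,kernel):
  lvl0: tbl 0x2D, slot 28 ⇒ 0x3D007 (P1/RW1/US1/PS0)
  lvl1: tbl 0x3D, slot 12 ⇒ 0x3E007 (P1/RW1/US1/PS0)
  lvl2: tbl 0x3E, slot 16 ⇒ 0x3F007 (P1/RW1/US1/PS0)
  → PA=0x3FBB4  (3 entries read)

Access #0 PA: 0x33A92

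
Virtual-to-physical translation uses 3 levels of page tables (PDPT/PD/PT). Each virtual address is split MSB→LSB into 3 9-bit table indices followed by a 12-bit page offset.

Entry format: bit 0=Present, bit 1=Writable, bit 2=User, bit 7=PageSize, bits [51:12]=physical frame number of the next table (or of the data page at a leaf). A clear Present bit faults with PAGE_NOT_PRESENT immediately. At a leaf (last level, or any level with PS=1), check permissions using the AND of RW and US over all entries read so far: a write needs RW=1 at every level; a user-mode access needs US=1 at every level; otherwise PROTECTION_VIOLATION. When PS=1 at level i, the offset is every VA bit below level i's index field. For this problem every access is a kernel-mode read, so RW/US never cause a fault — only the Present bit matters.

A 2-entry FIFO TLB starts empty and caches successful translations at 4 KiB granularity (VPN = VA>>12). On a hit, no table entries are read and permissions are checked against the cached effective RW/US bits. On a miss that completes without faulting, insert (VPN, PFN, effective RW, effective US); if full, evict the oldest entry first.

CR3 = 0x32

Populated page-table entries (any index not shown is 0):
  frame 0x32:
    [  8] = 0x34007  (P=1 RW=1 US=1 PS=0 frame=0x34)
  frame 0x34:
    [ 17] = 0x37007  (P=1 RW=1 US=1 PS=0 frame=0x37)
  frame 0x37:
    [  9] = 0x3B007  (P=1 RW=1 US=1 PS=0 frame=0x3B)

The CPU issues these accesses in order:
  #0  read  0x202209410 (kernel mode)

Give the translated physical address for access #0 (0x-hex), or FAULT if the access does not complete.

Trace:
#0 VA=0x202209410 (r,kernel):
  L0 @0x32[8] → 0x34007  P=1,RW=1,US=1,PS=0
  L1 @0x34[17] → 0x37007  P=1,RW=1,US=1,PS=0
  L2 @0x37[9] → 0x3B007  P=1,RW=1,US=1,PS=0
  → PA=0x3B410  (3 entries read)

Access #0 PA: 0x3B410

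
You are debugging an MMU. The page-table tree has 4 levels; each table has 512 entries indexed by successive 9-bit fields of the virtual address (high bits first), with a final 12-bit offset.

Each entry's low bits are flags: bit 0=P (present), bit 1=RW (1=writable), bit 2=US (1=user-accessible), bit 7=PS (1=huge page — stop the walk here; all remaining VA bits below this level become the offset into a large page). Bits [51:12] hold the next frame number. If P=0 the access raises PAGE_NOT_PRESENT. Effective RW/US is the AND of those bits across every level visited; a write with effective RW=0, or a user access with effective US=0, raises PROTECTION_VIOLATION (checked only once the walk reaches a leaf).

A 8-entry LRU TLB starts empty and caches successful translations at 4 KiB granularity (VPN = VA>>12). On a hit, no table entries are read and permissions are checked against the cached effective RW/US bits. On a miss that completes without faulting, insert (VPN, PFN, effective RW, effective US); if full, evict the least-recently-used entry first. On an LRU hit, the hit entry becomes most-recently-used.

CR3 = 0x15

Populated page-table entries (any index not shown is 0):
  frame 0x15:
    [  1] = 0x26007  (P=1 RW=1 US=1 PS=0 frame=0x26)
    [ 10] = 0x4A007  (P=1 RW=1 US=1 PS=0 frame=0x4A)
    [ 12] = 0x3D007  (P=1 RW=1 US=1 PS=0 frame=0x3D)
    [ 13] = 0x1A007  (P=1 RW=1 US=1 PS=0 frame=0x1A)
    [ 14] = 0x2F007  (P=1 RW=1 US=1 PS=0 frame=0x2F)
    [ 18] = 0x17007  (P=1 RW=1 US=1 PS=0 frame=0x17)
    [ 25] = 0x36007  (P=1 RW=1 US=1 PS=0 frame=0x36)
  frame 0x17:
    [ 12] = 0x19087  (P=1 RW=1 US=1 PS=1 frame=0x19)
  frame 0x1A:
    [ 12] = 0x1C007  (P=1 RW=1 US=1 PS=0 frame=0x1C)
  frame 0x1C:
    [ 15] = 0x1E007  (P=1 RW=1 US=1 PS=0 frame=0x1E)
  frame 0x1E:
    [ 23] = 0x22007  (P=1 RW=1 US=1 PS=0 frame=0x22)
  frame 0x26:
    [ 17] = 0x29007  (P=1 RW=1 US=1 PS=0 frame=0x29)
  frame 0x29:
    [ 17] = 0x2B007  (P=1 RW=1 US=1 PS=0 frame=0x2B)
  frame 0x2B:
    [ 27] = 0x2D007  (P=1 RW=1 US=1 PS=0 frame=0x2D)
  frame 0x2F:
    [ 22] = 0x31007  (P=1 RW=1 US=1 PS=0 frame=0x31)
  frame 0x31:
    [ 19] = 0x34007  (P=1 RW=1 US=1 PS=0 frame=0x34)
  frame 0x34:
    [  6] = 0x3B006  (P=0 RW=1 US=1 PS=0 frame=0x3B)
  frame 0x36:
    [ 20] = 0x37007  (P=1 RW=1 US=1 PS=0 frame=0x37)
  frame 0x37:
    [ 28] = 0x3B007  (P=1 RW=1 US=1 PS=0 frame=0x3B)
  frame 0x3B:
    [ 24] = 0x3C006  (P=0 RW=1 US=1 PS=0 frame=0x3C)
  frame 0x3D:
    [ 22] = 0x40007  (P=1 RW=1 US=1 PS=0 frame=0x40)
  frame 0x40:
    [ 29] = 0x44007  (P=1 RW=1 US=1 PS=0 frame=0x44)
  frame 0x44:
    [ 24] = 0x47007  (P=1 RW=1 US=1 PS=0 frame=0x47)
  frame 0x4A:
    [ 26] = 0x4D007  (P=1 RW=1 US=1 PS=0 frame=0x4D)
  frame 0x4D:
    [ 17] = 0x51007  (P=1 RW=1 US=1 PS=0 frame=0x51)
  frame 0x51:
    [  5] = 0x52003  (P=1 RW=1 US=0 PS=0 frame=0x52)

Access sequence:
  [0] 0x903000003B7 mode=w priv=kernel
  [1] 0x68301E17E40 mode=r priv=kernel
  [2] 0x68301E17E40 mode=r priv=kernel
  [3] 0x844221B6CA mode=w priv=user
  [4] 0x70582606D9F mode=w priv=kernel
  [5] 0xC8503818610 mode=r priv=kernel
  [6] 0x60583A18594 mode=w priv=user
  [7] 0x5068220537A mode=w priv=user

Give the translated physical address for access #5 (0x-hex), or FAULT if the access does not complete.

Trace:
#0 VA=0x903000003B7 (w,kernel):
  lvl0: tbl 0x15, slot 18 ⇒ 0x17007 (P1/RW1/US1/PS0)
  lvl1: tbl 0x17, slot 12 ⇒ 0x19087 (P1/RW1/US1/PS1)
  ✓ 0x193B7 (huge @L1)  — 2 lookups
#1 VA=0x68301E17E40 (r,kernel):
  lvl0: tbl 0x15, slot 13 ⇒ 0x1A007 (P1/RW1/US1/PS0)
  lvl1: tbl 0x1A, slot 12 ⇒ 0x1C007 (P1/RW1/US1/PS0)
  lvl2: tbl 0x1C, slot 15 ⇒ 0x1E007 (P1/RW1/US1/PS0)
  lvl3: tbl 0x1E, slot 23 ⇒ 0x22007 (P1/RW1/US1/PS0)
  ✓ 0x22E40  — 4 lookups
#2 VA=0x68301E17E40 (r,kernel):
  TLB hit vpn=0x68301E17 → PA=0x22E40
#3 VA=0x844221B6CA (w,user):
  lvl0: tbl 0x15, slot 1 ⇒ 0x26007 (P1/RW1/US1/PS0)
  lvl1: tbl 0x26, slot 17 ⇒ 0x29007 (P1/RW1/US1/PS0)
  lvl2: tbl 0x29, slot 17 ⇒ 0x2B007 (P1/RW1/US1/PS0)
  lvl3: tbl 0x2B, slot 27 ⇒ 0x2D007 (P1/RW1/US1/PS0)
  ✓ 0x2D6CA  — 4 lookups
#4 VA=0x70582606D9F (w,kernel):
  lvl0: tbl 0x15, slot 14 ⇒ 0x2F007 (P1/RW1/US1/PS0)
  lvl1: tbl 0x2F, slot 22 ⇒ 0x31007 (P1/RW1/US1/PS0)
  lvl2: tbl 0x31, slot 19 ⇒ 0x34007 (P1/RW1/US1/PS0)
  lvl3: tbl 0x34, slot 6 ⇒ 0x3B006 (P0/RW1/US1/PS0)
  → PAGE_NOT_PRESENT  (4 entries read)
#5 VA=0xC8503818610 (r,kernel):
  lvl0: tbl 0x15, slot 25 ⇒ 0x36007 (P1/RW1/US1/PS0)
  lvl1: tbl 0x36, slot 20 ⇒ 0x37007 (P1/RW1/US1/PS0)
  lvl2: tbl 0x37, slot 28 ⇒ 0x3B007 (P1/RW1/US1/PS0)
  lvl3: tbl 0x3B, slot 24 ⇒ 0x3C006 (P0/RW1/US1/PS0)
  → PAGE_NOT_PRESENT  (4 entries read)
#6 VA=0x60583A18594 (w,user):
  lvl0: tbl 0x15, slot 12 ⇒ 0x3D007 (P1/RW1/US1/PS0)
  lvl1: tbl 0x3D, slot 22 ⇒ 0x40007 (P1/RW1/US1/PS0)
  lvl2: tbl 0x40, slot 29 ⇒ 0x44007 (P1/RW1/US1/PS0)
  lvl3: tbl 0x44, slot 24 ⇒ 0x47007 (P1/RW1/US1/PS0)
  ✓ 0x47594  — 4 lookups
#7 VA=0x5068220537A (w,user):
  lvl0: tbl 0x15, slot 10 ⇒ 0x4A007 (P1/RW1/US1/PS0)
  lvl1: tbl 0x4A, slot 26 ⇒ 0x4D007 (P1/RW1/US1/PS0)
  lvl2: tbl 0x4D, slot 17 ⇒ 0x51007 (P1/RW1/US1/PS0)
  lvl3: tbl 0x51, slot 5 ⇒ 0x52003 (P1/RW1/US0/PS0)
  → PROTECTION_VIOLATION  (4 entries read)

Access #5 PA: FAULT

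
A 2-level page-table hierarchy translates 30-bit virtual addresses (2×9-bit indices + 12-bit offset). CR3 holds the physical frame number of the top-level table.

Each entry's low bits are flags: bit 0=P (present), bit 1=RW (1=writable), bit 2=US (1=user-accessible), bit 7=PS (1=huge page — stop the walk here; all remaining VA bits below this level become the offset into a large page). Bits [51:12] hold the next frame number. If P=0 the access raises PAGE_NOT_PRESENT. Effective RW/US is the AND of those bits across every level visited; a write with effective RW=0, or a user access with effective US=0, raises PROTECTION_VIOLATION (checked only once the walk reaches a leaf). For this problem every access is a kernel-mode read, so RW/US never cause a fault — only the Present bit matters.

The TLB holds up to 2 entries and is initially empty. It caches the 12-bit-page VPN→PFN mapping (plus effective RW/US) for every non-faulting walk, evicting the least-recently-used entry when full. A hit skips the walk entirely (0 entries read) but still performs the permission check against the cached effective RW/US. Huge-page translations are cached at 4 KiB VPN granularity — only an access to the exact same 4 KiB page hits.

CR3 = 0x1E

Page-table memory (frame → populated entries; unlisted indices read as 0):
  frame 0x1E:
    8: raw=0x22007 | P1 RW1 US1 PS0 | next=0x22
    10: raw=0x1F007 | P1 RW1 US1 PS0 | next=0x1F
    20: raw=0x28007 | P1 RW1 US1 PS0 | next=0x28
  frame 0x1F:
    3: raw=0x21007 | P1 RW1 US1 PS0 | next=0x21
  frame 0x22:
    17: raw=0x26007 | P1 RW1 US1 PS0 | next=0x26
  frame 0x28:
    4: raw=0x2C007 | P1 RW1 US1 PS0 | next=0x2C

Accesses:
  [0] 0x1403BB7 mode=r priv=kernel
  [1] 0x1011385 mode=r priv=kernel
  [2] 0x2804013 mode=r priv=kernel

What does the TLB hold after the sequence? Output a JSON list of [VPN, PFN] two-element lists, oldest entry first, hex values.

Walk each access:
#0 VA=0x1403BB7 (r,kernel):
  lvl0: tbl 0x1E, slot 10 ⇒ 0x1F007 (P1/RW1/US1/PS0)
  lvl1: tbl 0x1F, slot 3 ⇒ 0x21007 (P1/RW1/US1/PS0)
  ✓ 0x21BB7  — 2 lookups
#1 VA=0x1011385 (r,kernel):
  lvl0: tbl 0x1E, slot 8 ⇒ 0x22007 (P1/RW1/US1/PS0)
  lvl1: tbl 0x22, slot 17 ⇒ 0x26007 (P1/RW1/US1/PS0)
  ✓ 0x26385  — 2 lookups
#2 VA=0x2804013 (r,kernel):
  lvl0: tbl 0x1E, slot 20 ⇒ 0x28007 (P1/RW1/US1/PS0)
  lvl1: tbl 0x28, slot 4 ⇒ 0x2C007 (P1/RW1/US1/PS0)
  ✓ 0x2C013  — 2 lookups

TLB: [["0x1011", "0x26"], ["0x2804", "0x2C"]]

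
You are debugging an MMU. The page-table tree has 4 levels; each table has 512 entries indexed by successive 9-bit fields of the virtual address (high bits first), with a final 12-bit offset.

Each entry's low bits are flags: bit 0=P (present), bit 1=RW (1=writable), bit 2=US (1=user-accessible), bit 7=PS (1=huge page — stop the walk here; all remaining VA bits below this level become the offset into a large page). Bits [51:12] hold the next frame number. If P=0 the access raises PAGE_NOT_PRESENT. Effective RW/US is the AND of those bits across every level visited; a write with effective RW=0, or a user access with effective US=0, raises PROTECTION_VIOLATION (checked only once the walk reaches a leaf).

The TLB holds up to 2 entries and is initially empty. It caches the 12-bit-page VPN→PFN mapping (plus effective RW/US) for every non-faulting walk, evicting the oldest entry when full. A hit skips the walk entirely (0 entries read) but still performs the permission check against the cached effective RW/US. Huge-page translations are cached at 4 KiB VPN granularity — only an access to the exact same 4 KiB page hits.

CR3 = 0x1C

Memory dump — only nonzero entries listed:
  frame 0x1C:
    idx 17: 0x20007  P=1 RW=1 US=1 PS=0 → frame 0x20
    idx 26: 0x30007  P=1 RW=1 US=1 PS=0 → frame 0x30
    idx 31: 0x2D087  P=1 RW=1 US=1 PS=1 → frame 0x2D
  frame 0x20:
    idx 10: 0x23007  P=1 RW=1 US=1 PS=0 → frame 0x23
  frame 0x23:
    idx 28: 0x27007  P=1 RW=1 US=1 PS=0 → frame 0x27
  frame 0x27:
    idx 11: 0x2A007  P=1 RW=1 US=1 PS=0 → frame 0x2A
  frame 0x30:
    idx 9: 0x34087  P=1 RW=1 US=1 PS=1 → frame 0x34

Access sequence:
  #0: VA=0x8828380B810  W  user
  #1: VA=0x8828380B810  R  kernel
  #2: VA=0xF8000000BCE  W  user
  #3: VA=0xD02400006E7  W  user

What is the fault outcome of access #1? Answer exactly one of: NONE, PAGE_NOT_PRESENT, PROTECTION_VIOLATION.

Walk each access:
#0 VA=0x8828380B810 (w,user):
  L0 @0x1C[17] → 0x20007  P=1,RW=1,US=1,PS=0
  L1 @0x20[10] → 0x23007  P=1,RW=1,US=1,PS=0
  L2 @0x23[28] → 0x27007  P=1,RW=1,US=1,PS=0
  L3 @0x27[11] → 0x2A007  P=1,RW=1,US=1,PS=0
  ✓ 0x2A810  — 4 lookups
#1 VA=0x8828380B810 (r,kernel):
  TLB hit vpn=0x8828380B → PA=0x2A810
#2 VA=0xF8000000BCE (w,user):
  L0 @0x1C[31] → 0x2D087  P=1,RW=1,US=1,PS=1
  ✓ 0x2DBCE (huge @L0)  — 1 lookups
#3 VA=0xD02400006E7 (w,user):
  L0 @0x1C[26] → 0x30007  P=1,RW=1,US=1,PS=0
  L1 @0x30[9] → 0x34087  P=1,RW=1,US=1,PS=1
  ✓ 0x346E7 (huge @L1)  — 2 lookups

Access #1 fault: NONE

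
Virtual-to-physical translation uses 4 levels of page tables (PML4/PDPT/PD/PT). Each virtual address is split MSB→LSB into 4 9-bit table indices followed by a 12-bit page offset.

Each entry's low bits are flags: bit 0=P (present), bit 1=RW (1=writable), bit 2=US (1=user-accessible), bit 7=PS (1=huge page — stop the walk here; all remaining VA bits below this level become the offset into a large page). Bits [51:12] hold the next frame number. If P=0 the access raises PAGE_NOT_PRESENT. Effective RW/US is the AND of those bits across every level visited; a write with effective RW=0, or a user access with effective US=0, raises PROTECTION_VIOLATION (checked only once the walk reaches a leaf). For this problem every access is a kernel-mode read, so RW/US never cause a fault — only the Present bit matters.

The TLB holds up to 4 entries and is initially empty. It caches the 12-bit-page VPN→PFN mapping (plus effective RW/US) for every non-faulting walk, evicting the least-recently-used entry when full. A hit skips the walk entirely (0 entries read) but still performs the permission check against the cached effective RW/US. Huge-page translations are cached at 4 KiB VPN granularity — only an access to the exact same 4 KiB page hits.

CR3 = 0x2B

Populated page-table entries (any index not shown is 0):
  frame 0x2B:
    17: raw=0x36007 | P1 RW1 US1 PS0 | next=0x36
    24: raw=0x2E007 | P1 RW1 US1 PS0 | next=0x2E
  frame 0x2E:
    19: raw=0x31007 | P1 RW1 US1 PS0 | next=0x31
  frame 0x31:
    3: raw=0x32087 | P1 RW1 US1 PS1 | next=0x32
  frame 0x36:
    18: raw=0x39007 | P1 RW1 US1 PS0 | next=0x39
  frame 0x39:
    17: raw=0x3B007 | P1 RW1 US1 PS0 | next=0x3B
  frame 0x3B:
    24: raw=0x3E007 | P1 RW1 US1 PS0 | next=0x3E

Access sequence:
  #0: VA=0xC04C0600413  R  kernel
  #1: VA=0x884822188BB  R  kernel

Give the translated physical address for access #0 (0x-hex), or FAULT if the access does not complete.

Trace:
#0 VA=0xC04C0600413 (r,kernel):
  [0] read 0x2B idx=24: raw=0x2E007 flags P=1 W=1 U=1 S=0
  [1] read 0x2E idx=19: raw=0x31007 flags P=1 W=1 U=1 S=0
  [2] read 0x31 idx=3: raw=0x32087 flags P=1 W=1 U=1 S=1
  ⇒ phys 0x32413 (huge @L2)  [3 reads]
#1 VA=0x884822188BB (r,kernel):
  [0] read 0x2B idx=17: raw=0x36007 flags P=1 W=1 U=1 S=0
  [1] read 0x36 idx=18: raw=0x39007 flags P=1 W=1 U=1 S=0
  [2] read 0x39 idx=17: raw=0x3B007 flags P=1 W=1 U=1 S=0
  [3] read 0x3B idx=24: raw=0x3E007 flags P=1 W=1 U=1 S=0
  ⇒ phys 0x3E8BB  [4 reads]

Access #0 PA: 0x32413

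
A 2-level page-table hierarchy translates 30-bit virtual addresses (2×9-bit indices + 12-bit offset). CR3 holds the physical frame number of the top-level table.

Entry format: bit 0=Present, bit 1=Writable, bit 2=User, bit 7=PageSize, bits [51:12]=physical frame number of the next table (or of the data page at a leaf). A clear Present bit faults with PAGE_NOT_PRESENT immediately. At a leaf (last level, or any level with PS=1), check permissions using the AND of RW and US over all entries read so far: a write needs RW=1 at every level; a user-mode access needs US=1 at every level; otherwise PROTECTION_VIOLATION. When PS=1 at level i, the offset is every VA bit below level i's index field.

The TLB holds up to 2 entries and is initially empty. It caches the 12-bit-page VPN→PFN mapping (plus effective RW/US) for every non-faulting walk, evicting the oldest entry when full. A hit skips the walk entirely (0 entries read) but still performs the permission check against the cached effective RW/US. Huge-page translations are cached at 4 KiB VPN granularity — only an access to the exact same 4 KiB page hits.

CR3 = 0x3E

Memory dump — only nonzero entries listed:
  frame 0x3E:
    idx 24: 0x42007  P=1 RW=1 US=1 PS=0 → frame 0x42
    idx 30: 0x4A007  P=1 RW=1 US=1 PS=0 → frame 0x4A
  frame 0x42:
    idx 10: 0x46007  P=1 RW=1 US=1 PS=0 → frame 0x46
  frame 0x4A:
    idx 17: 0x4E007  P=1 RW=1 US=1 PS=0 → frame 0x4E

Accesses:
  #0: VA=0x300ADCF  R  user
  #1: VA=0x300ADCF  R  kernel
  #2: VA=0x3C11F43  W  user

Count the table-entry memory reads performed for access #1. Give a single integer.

Walk each access:
#0 VA=0x300ADCF (r,user):
  [0] read 0x3E idx=24: raw=0x42007 flags P=1 W=1 U=1 S=0
  [1] read 0x42 idx=10: raw=0x46007 flags P=1 W=1 U=1 S=0
  ⇒ phys 0x46DCF  [2 reads]
#1 VA=0x300ADCF (r,kernel):
  TLB hit vpn=0x300A → PA=0x46DCF
#2 VA=0x3C11F43 (w,user):
  [0] read 0x3E idx=30: raw=0x4A007 flags P=1 W=1 U=1 S=0
  [1] read 0x4A idx=17: raw=0x4E007 flags P=1 W=1 U=1 S=0
  ⇒ phys 0x4EF43  [2 reads]

Entries read for #1: 0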